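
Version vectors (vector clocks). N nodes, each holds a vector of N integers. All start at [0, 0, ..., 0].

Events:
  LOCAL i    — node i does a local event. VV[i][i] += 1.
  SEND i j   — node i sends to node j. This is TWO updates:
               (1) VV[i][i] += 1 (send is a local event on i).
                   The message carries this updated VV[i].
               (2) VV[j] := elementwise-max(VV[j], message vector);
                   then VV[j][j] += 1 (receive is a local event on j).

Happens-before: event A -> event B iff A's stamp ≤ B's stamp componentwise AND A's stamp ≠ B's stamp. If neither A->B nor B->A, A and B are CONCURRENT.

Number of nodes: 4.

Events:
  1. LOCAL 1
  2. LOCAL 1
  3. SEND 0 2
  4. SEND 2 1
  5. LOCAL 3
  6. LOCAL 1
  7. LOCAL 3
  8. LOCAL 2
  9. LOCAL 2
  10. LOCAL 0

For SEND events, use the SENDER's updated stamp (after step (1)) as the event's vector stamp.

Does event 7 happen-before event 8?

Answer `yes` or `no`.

Initial: VV[0]=[0, 0, 0, 0]
Initial: VV[1]=[0, 0, 0, 0]
Initial: VV[2]=[0, 0, 0, 0]
Initial: VV[3]=[0, 0, 0, 0]
Event 1: LOCAL 1: VV[1][1]++ -> VV[1]=[0, 1, 0, 0]
Event 2: LOCAL 1: VV[1][1]++ -> VV[1]=[0, 2, 0, 0]
Event 3: SEND 0->2: VV[0][0]++ -> VV[0]=[1, 0, 0, 0], msg_vec=[1, 0, 0, 0]; VV[2]=max(VV[2],msg_vec) then VV[2][2]++ -> VV[2]=[1, 0, 1, 0]
Event 4: SEND 2->1: VV[2][2]++ -> VV[2]=[1, 0, 2, 0], msg_vec=[1, 0, 2, 0]; VV[1]=max(VV[1],msg_vec) then VV[1][1]++ -> VV[1]=[1, 3, 2, 0]
Event 5: LOCAL 3: VV[3][3]++ -> VV[3]=[0, 0, 0, 1]
Event 6: LOCAL 1: VV[1][1]++ -> VV[1]=[1, 4, 2, 0]
Event 7: LOCAL 3: VV[3][3]++ -> VV[3]=[0, 0, 0, 2]
Event 8: LOCAL 2: VV[2][2]++ -> VV[2]=[1, 0, 3, 0]
Event 9: LOCAL 2: VV[2][2]++ -> VV[2]=[1, 0, 4, 0]
Event 10: LOCAL 0: VV[0][0]++ -> VV[0]=[2, 0, 0, 0]
Event 7 stamp: [0, 0, 0, 2]
Event 8 stamp: [1, 0, 3, 0]
[0, 0, 0, 2] <= [1, 0, 3, 0]? False. Equal? False. Happens-before: False

Answer: no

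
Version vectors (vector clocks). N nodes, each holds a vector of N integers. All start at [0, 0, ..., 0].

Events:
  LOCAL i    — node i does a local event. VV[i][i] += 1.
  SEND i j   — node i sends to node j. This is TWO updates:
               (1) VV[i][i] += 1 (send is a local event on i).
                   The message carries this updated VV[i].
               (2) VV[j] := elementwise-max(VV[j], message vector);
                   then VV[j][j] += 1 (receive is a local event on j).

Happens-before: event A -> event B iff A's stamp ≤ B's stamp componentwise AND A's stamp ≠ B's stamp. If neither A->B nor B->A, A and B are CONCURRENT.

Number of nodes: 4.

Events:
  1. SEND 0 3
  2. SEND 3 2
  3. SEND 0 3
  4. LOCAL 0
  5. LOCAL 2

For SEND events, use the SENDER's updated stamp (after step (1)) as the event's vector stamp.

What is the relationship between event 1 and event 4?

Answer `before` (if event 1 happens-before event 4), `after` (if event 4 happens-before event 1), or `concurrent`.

Initial: VV[0]=[0, 0, 0, 0]
Initial: VV[1]=[0, 0, 0, 0]
Initial: VV[2]=[0, 0, 0, 0]
Initial: VV[3]=[0, 0, 0, 0]
Event 1: SEND 0->3: VV[0][0]++ -> VV[0]=[1, 0, 0, 0], msg_vec=[1, 0, 0, 0]; VV[3]=max(VV[3],msg_vec) then VV[3][3]++ -> VV[3]=[1, 0, 0, 1]
Event 2: SEND 3->2: VV[3][3]++ -> VV[3]=[1, 0, 0, 2], msg_vec=[1, 0, 0, 2]; VV[2]=max(VV[2],msg_vec) then VV[2][2]++ -> VV[2]=[1, 0, 1, 2]
Event 3: SEND 0->3: VV[0][0]++ -> VV[0]=[2, 0, 0, 0], msg_vec=[2, 0, 0, 0]; VV[3]=max(VV[3],msg_vec) then VV[3][3]++ -> VV[3]=[2, 0, 0, 3]
Event 4: LOCAL 0: VV[0][0]++ -> VV[0]=[3, 0, 0, 0]
Event 5: LOCAL 2: VV[2][2]++ -> VV[2]=[1, 0, 2, 2]
Event 1 stamp: [1, 0, 0, 0]
Event 4 stamp: [3, 0, 0, 0]
[1, 0, 0, 0] <= [3, 0, 0, 0]? True
[3, 0, 0, 0] <= [1, 0, 0, 0]? False
Relation: before

Answer: before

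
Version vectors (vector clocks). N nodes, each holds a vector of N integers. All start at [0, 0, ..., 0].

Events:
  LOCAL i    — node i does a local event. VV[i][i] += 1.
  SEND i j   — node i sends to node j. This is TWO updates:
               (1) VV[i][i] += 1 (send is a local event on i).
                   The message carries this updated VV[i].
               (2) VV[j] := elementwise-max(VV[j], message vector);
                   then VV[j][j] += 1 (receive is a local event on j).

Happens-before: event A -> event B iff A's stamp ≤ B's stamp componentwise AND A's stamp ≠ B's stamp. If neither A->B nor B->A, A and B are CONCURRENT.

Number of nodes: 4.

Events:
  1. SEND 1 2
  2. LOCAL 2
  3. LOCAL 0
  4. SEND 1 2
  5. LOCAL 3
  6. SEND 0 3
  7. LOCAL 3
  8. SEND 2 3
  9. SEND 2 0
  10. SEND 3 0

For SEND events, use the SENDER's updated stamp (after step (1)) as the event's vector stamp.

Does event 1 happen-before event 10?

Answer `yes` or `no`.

Initial: VV[0]=[0, 0, 0, 0]
Initial: VV[1]=[0, 0, 0, 0]
Initial: VV[2]=[0, 0, 0, 0]
Initial: VV[3]=[0, 0, 0, 0]
Event 1: SEND 1->2: VV[1][1]++ -> VV[1]=[0, 1, 0, 0], msg_vec=[0, 1, 0, 0]; VV[2]=max(VV[2],msg_vec) then VV[2][2]++ -> VV[2]=[0, 1, 1, 0]
Event 2: LOCAL 2: VV[2][2]++ -> VV[2]=[0, 1, 2, 0]
Event 3: LOCAL 0: VV[0][0]++ -> VV[0]=[1, 0, 0, 0]
Event 4: SEND 1->2: VV[1][1]++ -> VV[1]=[0, 2, 0, 0], msg_vec=[0, 2, 0, 0]; VV[2]=max(VV[2],msg_vec) then VV[2][2]++ -> VV[2]=[0, 2, 3, 0]
Event 5: LOCAL 3: VV[3][3]++ -> VV[3]=[0, 0, 0, 1]
Event 6: SEND 0->3: VV[0][0]++ -> VV[0]=[2, 0, 0, 0], msg_vec=[2, 0, 0, 0]; VV[3]=max(VV[3],msg_vec) then VV[3][3]++ -> VV[3]=[2, 0, 0, 2]
Event 7: LOCAL 3: VV[3][3]++ -> VV[3]=[2, 0, 0, 3]
Event 8: SEND 2->3: VV[2][2]++ -> VV[2]=[0, 2, 4, 0], msg_vec=[0, 2, 4, 0]; VV[3]=max(VV[3],msg_vec) then VV[3][3]++ -> VV[3]=[2, 2, 4, 4]
Event 9: SEND 2->0: VV[2][2]++ -> VV[2]=[0, 2, 5, 0], msg_vec=[0, 2, 5, 0]; VV[0]=max(VV[0],msg_vec) then VV[0][0]++ -> VV[0]=[3, 2, 5, 0]
Event 10: SEND 3->0: VV[3][3]++ -> VV[3]=[2, 2, 4, 5], msg_vec=[2, 2, 4, 5]; VV[0]=max(VV[0],msg_vec) then VV[0][0]++ -> VV[0]=[4, 2, 5, 5]
Event 1 stamp: [0, 1, 0, 0]
Event 10 stamp: [2, 2, 4, 5]
[0, 1, 0, 0] <= [2, 2, 4, 5]? True. Equal? False. Happens-before: True

Answer: yes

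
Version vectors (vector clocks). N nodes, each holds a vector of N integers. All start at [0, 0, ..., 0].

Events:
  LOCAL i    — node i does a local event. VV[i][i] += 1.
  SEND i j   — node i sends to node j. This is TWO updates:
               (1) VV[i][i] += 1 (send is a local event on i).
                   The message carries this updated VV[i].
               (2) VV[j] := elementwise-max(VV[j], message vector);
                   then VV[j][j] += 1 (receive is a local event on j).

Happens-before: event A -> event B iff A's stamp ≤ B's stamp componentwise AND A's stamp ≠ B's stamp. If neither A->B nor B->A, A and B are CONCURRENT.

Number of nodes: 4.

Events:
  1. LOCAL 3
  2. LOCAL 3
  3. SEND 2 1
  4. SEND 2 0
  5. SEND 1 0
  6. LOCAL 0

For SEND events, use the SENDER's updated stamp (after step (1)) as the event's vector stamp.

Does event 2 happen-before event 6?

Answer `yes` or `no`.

Answer: no

Derivation:
Initial: VV[0]=[0, 0, 0, 0]
Initial: VV[1]=[0, 0, 0, 0]
Initial: VV[2]=[0, 0, 0, 0]
Initial: VV[3]=[0, 0, 0, 0]
Event 1: LOCAL 3: VV[3][3]++ -> VV[3]=[0, 0, 0, 1]
Event 2: LOCAL 3: VV[3][3]++ -> VV[3]=[0, 0, 0, 2]
Event 3: SEND 2->1: VV[2][2]++ -> VV[2]=[0, 0, 1, 0], msg_vec=[0, 0, 1, 0]; VV[1]=max(VV[1],msg_vec) then VV[1][1]++ -> VV[1]=[0, 1, 1, 0]
Event 4: SEND 2->0: VV[2][2]++ -> VV[2]=[0, 0, 2, 0], msg_vec=[0, 0, 2, 0]; VV[0]=max(VV[0],msg_vec) then VV[0][0]++ -> VV[0]=[1, 0, 2, 0]
Event 5: SEND 1->0: VV[1][1]++ -> VV[1]=[0, 2, 1, 0], msg_vec=[0, 2, 1, 0]; VV[0]=max(VV[0],msg_vec) then VV[0][0]++ -> VV[0]=[2, 2, 2, 0]
Event 6: LOCAL 0: VV[0][0]++ -> VV[0]=[3, 2, 2, 0]
Event 2 stamp: [0, 0, 0, 2]
Event 6 stamp: [3, 2, 2, 0]
[0, 0, 0, 2] <= [3, 2, 2, 0]? False. Equal? False. Happens-before: False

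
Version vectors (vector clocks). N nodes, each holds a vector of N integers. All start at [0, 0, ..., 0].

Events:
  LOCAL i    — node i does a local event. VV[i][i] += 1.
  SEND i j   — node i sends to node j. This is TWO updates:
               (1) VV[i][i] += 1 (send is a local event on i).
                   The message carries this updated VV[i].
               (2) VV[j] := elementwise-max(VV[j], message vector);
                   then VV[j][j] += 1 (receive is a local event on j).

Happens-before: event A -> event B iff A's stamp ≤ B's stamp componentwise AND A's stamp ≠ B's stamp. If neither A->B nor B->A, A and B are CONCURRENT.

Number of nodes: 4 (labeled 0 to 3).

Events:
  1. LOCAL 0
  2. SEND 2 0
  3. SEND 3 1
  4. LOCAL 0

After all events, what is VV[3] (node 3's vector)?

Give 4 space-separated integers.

Answer: 0 0 0 1

Derivation:
Initial: VV[0]=[0, 0, 0, 0]
Initial: VV[1]=[0, 0, 0, 0]
Initial: VV[2]=[0, 0, 0, 0]
Initial: VV[3]=[0, 0, 0, 0]
Event 1: LOCAL 0: VV[0][0]++ -> VV[0]=[1, 0, 0, 0]
Event 2: SEND 2->0: VV[2][2]++ -> VV[2]=[0, 0, 1, 0], msg_vec=[0, 0, 1, 0]; VV[0]=max(VV[0],msg_vec) then VV[0][0]++ -> VV[0]=[2, 0, 1, 0]
Event 3: SEND 3->1: VV[3][3]++ -> VV[3]=[0, 0, 0, 1], msg_vec=[0, 0, 0, 1]; VV[1]=max(VV[1],msg_vec) then VV[1][1]++ -> VV[1]=[0, 1, 0, 1]
Event 4: LOCAL 0: VV[0][0]++ -> VV[0]=[3, 0, 1, 0]
Final vectors: VV[0]=[3, 0, 1, 0]; VV[1]=[0, 1, 0, 1]; VV[2]=[0, 0, 1, 0]; VV[3]=[0, 0, 0, 1]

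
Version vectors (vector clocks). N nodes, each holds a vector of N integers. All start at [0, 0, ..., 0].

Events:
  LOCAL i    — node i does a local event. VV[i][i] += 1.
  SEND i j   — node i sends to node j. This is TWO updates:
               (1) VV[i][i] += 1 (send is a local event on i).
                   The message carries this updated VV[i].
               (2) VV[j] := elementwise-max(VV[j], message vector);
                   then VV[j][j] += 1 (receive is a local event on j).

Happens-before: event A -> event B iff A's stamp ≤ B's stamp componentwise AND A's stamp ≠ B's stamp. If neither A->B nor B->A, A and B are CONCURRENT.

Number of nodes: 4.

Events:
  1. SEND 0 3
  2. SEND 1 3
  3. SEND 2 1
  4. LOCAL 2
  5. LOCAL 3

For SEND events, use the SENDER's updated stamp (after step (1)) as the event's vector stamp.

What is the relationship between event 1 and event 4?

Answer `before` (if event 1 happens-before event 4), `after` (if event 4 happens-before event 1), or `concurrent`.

Initial: VV[0]=[0, 0, 0, 0]
Initial: VV[1]=[0, 0, 0, 0]
Initial: VV[2]=[0, 0, 0, 0]
Initial: VV[3]=[0, 0, 0, 0]
Event 1: SEND 0->3: VV[0][0]++ -> VV[0]=[1, 0, 0, 0], msg_vec=[1, 0, 0, 0]; VV[3]=max(VV[3],msg_vec) then VV[3][3]++ -> VV[3]=[1, 0, 0, 1]
Event 2: SEND 1->3: VV[1][1]++ -> VV[1]=[0, 1, 0, 0], msg_vec=[0, 1, 0, 0]; VV[3]=max(VV[3],msg_vec) then VV[3][3]++ -> VV[3]=[1, 1, 0, 2]
Event 3: SEND 2->1: VV[2][2]++ -> VV[2]=[0, 0, 1, 0], msg_vec=[0, 0, 1, 0]; VV[1]=max(VV[1],msg_vec) then VV[1][1]++ -> VV[1]=[0, 2, 1, 0]
Event 4: LOCAL 2: VV[2][2]++ -> VV[2]=[0, 0, 2, 0]
Event 5: LOCAL 3: VV[3][3]++ -> VV[3]=[1, 1, 0, 3]
Event 1 stamp: [1, 0, 0, 0]
Event 4 stamp: [0, 0, 2, 0]
[1, 0, 0, 0] <= [0, 0, 2, 0]? False
[0, 0, 2, 0] <= [1, 0, 0, 0]? False
Relation: concurrent

Answer: concurrent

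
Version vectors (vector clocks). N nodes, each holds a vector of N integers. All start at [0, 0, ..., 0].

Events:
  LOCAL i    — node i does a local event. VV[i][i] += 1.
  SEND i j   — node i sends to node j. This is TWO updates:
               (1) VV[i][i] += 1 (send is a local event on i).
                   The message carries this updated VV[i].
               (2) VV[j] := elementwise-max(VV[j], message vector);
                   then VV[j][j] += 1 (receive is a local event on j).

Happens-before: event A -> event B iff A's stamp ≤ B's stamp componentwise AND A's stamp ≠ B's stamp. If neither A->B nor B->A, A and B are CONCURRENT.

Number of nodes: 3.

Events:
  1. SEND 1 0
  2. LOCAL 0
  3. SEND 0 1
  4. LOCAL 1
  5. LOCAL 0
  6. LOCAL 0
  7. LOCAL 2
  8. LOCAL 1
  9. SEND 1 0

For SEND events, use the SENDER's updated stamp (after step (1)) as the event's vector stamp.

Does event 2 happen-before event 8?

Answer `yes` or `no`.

Answer: yes

Derivation:
Initial: VV[0]=[0, 0, 0]
Initial: VV[1]=[0, 0, 0]
Initial: VV[2]=[0, 0, 0]
Event 1: SEND 1->0: VV[1][1]++ -> VV[1]=[0, 1, 0], msg_vec=[0, 1, 0]; VV[0]=max(VV[0],msg_vec) then VV[0][0]++ -> VV[0]=[1, 1, 0]
Event 2: LOCAL 0: VV[0][0]++ -> VV[0]=[2, 1, 0]
Event 3: SEND 0->1: VV[0][0]++ -> VV[0]=[3, 1, 0], msg_vec=[3, 1, 0]; VV[1]=max(VV[1],msg_vec) then VV[1][1]++ -> VV[1]=[3, 2, 0]
Event 4: LOCAL 1: VV[1][1]++ -> VV[1]=[3, 3, 0]
Event 5: LOCAL 0: VV[0][0]++ -> VV[0]=[4, 1, 0]
Event 6: LOCAL 0: VV[0][0]++ -> VV[0]=[5, 1, 0]
Event 7: LOCAL 2: VV[2][2]++ -> VV[2]=[0, 0, 1]
Event 8: LOCAL 1: VV[1][1]++ -> VV[1]=[3, 4, 0]
Event 9: SEND 1->0: VV[1][1]++ -> VV[1]=[3, 5, 0], msg_vec=[3, 5, 0]; VV[0]=max(VV[0],msg_vec) then VV[0][0]++ -> VV[0]=[6, 5, 0]
Event 2 stamp: [2, 1, 0]
Event 8 stamp: [3, 4, 0]
[2, 1, 0] <= [3, 4, 0]? True. Equal? False. Happens-before: True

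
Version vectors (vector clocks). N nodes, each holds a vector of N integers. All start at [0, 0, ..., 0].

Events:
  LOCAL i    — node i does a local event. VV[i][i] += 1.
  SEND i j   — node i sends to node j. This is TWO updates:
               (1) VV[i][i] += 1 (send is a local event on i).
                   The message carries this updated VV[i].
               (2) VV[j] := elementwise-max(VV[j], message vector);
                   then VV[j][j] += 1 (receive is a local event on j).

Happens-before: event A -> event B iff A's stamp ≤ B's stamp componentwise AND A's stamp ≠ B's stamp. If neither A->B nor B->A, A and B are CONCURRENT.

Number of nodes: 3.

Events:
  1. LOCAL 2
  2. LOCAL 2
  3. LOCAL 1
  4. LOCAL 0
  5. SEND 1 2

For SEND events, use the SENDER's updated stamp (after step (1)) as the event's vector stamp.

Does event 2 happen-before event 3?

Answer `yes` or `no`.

Answer: no

Derivation:
Initial: VV[0]=[0, 0, 0]
Initial: VV[1]=[0, 0, 0]
Initial: VV[2]=[0, 0, 0]
Event 1: LOCAL 2: VV[2][2]++ -> VV[2]=[0, 0, 1]
Event 2: LOCAL 2: VV[2][2]++ -> VV[2]=[0, 0, 2]
Event 3: LOCAL 1: VV[1][1]++ -> VV[1]=[0, 1, 0]
Event 4: LOCAL 0: VV[0][0]++ -> VV[0]=[1, 0, 0]
Event 5: SEND 1->2: VV[1][1]++ -> VV[1]=[0, 2, 0], msg_vec=[0, 2, 0]; VV[2]=max(VV[2],msg_vec) then VV[2][2]++ -> VV[2]=[0, 2, 3]
Event 2 stamp: [0, 0, 2]
Event 3 stamp: [0, 1, 0]
[0, 0, 2] <= [0, 1, 0]? False. Equal? False. Happens-before: False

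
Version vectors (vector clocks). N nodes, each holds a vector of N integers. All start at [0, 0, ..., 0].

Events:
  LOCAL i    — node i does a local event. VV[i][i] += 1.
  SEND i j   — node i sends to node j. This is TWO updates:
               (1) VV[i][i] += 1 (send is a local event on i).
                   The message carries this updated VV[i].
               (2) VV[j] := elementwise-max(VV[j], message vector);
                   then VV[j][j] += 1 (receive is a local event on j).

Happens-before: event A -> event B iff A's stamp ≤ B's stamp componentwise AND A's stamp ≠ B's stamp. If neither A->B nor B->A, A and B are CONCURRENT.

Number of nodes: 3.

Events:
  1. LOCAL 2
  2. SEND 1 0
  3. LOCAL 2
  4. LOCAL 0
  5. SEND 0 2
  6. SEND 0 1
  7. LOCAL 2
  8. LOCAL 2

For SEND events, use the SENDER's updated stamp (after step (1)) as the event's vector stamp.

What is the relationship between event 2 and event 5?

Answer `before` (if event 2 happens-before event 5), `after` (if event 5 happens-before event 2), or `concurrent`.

Answer: before

Derivation:
Initial: VV[0]=[0, 0, 0]
Initial: VV[1]=[0, 0, 0]
Initial: VV[2]=[0, 0, 0]
Event 1: LOCAL 2: VV[2][2]++ -> VV[2]=[0, 0, 1]
Event 2: SEND 1->0: VV[1][1]++ -> VV[1]=[0, 1, 0], msg_vec=[0, 1, 0]; VV[0]=max(VV[0],msg_vec) then VV[0][0]++ -> VV[0]=[1, 1, 0]
Event 3: LOCAL 2: VV[2][2]++ -> VV[2]=[0, 0, 2]
Event 4: LOCAL 0: VV[0][0]++ -> VV[0]=[2, 1, 0]
Event 5: SEND 0->2: VV[0][0]++ -> VV[0]=[3, 1, 0], msg_vec=[3, 1, 0]; VV[2]=max(VV[2],msg_vec) then VV[2][2]++ -> VV[2]=[3, 1, 3]
Event 6: SEND 0->1: VV[0][0]++ -> VV[0]=[4, 1, 0], msg_vec=[4, 1, 0]; VV[1]=max(VV[1],msg_vec) then VV[1][1]++ -> VV[1]=[4, 2, 0]
Event 7: LOCAL 2: VV[2][2]++ -> VV[2]=[3, 1, 4]
Event 8: LOCAL 2: VV[2][2]++ -> VV[2]=[3, 1, 5]
Event 2 stamp: [0, 1, 0]
Event 5 stamp: [3, 1, 0]
[0, 1, 0] <= [3, 1, 0]? True
[3, 1, 0] <= [0, 1, 0]? False
Relation: before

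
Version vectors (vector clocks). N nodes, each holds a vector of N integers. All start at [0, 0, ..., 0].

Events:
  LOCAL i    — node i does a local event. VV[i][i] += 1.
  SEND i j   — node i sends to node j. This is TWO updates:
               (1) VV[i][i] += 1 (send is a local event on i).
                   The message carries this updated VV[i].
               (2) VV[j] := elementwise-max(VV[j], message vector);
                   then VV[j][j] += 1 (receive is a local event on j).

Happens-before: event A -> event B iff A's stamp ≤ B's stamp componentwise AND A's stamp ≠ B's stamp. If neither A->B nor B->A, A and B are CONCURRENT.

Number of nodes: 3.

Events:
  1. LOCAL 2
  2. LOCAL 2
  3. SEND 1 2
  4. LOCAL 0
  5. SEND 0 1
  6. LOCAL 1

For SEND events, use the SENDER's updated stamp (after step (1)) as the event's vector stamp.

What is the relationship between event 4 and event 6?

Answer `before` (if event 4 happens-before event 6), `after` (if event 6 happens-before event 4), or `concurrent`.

Initial: VV[0]=[0, 0, 0]
Initial: VV[1]=[0, 0, 0]
Initial: VV[2]=[0, 0, 0]
Event 1: LOCAL 2: VV[2][2]++ -> VV[2]=[0, 0, 1]
Event 2: LOCAL 2: VV[2][2]++ -> VV[2]=[0, 0, 2]
Event 3: SEND 1->2: VV[1][1]++ -> VV[1]=[0, 1, 0], msg_vec=[0, 1, 0]; VV[2]=max(VV[2],msg_vec) then VV[2][2]++ -> VV[2]=[0, 1, 3]
Event 4: LOCAL 0: VV[0][0]++ -> VV[0]=[1, 0, 0]
Event 5: SEND 0->1: VV[0][0]++ -> VV[0]=[2, 0, 0], msg_vec=[2, 0, 0]; VV[1]=max(VV[1],msg_vec) then VV[1][1]++ -> VV[1]=[2, 2, 0]
Event 6: LOCAL 1: VV[1][1]++ -> VV[1]=[2, 3, 0]
Event 4 stamp: [1, 0, 0]
Event 6 stamp: [2, 3, 0]
[1, 0, 0] <= [2, 3, 0]? True
[2, 3, 0] <= [1, 0, 0]? False
Relation: before

Answer: before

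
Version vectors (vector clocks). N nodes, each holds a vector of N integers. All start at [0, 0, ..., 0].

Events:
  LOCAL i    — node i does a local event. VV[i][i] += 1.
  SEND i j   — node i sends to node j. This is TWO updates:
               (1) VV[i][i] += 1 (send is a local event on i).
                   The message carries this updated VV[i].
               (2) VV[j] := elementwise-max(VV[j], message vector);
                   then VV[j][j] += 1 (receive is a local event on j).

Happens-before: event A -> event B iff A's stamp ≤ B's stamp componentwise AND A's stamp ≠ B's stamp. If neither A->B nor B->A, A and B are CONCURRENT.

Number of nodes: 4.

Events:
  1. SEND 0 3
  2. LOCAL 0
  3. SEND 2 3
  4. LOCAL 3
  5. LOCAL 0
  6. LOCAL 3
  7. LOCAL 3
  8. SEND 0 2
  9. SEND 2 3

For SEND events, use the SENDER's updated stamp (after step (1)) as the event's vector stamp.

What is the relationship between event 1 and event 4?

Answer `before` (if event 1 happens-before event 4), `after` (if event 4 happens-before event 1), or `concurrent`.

Initial: VV[0]=[0, 0, 0, 0]
Initial: VV[1]=[0, 0, 0, 0]
Initial: VV[2]=[0, 0, 0, 0]
Initial: VV[3]=[0, 0, 0, 0]
Event 1: SEND 0->3: VV[0][0]++ -> VV[0]=[1, 0, 0, 0], msg_vec=[1, 0, 0, 0]; VV[3]=max(VV[3],msg_vec) then VV[3][3]++ -> VV[3]=[1, 0, 0, 1]
Event 2: LOCAL 0: VV[0][0]++ -> VV[0]=[2, 0, 0, 0]
Event 3: SEND 2->3: VV[2][2]++ -> VV[2]=[0, 0, 1, 0], msg_vec=[0, 0, 1, 0]; VV[3]=max(VV[3],msg_vec) then VV[3][3]++ -> VV[3]=[1, 0, 1, 2]
Event 4: LOCAL 3: VV[3][3]++ -> VV[3]=[1, 0, 1, 3]
Event 5: LOCAL 0: VV[0][0]++ -> VV[0]=[3, 0, 0, 0]
Event 6: LOCAL 3: VV[3][3]++ -> VV[3]=[1, 0, 1, 4]
Event 7: LOCAL 3: VV[3][3]++ -> VV[3]=[1, 0, 1, 5]
Event 8: SEND 0->2: VV[0][0]++ -> VV[0]=[4, 0, 0, 0], msg_vec=[4, 0, 0, 0]; VV[2]=max(VV[2],msg_vec) then VV[2][2]++ -> VV[2]=[4, 0, 2, 0]
Event 9: SEND 2->3: VV[2][2]++ -> VV[2]=[4, 0, 3, 0], msg_vec=[4, 0, 3, 0]; VV[3]=max(VV[3],msg_vec) then VV[3][3]++ -> VV[3]=[4, 0, 3, 6]
Event 1 stamp: [1, 0, 0, 0]
Event 4 stamp: [1, 0, 1, 3]
[1, 0, 0, 0] <= [1, 0, 1, 3]? True
[1, 0, 1, 3] <= [1, 0, 0, 0]? False
Relation: before

Answer: before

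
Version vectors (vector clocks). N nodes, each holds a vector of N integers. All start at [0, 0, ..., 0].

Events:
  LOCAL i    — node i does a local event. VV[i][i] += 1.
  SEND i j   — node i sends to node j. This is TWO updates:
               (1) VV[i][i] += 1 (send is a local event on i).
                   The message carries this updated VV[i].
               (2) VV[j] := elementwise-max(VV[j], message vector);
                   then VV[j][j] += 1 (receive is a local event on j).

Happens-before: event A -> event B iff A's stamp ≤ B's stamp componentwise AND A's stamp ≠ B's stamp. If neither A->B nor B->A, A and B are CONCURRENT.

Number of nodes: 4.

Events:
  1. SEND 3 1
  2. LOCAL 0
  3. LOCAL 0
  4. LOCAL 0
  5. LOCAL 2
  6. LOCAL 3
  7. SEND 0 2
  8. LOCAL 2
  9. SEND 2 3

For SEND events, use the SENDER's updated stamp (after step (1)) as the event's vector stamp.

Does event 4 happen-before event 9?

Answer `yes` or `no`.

Initial: VV[0]=[0, 0, 0, 0]
Initial: VV[1]=[0, 0, 0, 0]
Initial: VV[2]=[0, 0, 0, 0]
Initial: VV[3]=[0, 0, 0, 0]
Event 1: SEND 3->1: VV[3][3]++ -> VV[3]=[0, 0, 0, 1], msg_vec=[0, 0, 0, 1]; VV[1]=max(VV[1],msg_vec) then VV[1][1]++ -> VV[1]=[0, 1, 0, 1]
Event 2: LOCAL 0: VV[0][0]++ -> VV[0]=[1, 0, 0, 0]
Event 3: LOCAL 0: VV[0][0]++ -> VV[0]=[2, 0, 0, 0]
Event 4: LOCAL 0: VV[0][0]++ -> VV[0]=[3, 0, 0, 0]
Event 5: LOCAL 2: VV[2][2]++ -> VV[2]=[0, 0, 1, 0]
Event 6: LOCAL 3: VV[3][3]++ -> VV[3]=[0, 0, 0, 2]
Event 7: SEND 0->2: VV[0][0]++ -> VV[0]=[4, 0, 0, 0], msg_vec=[4, 0, 0, 0]; VV[2]=max(VV[2],msg_vec) then VV[2][2]++ -> VV[2]=[4, 0, 2, 0]
Event 8: LOCAL 2: VV[2][2]++ -> VV[2]=[4, 0, 3, 0]
Event 9: SEND 2->3: VV[2][2]++ -> VV[2]=[4, 0, 4, 0], msg_vec=[4, 0, 4, 0]; VV[3]=max(VV[3],msg_vec) then VV[3][3]++ -> VV[3]=[4, 0, 4, 3]
Event 4 stamp: [3, 0, 0, 0]
Event 9 stamp: [4, 0, 4, 0]
[3, 0, 0, 0] <= [4, 0, 4, 0]? True. Equal? False. Happens-before: True

Answer: yes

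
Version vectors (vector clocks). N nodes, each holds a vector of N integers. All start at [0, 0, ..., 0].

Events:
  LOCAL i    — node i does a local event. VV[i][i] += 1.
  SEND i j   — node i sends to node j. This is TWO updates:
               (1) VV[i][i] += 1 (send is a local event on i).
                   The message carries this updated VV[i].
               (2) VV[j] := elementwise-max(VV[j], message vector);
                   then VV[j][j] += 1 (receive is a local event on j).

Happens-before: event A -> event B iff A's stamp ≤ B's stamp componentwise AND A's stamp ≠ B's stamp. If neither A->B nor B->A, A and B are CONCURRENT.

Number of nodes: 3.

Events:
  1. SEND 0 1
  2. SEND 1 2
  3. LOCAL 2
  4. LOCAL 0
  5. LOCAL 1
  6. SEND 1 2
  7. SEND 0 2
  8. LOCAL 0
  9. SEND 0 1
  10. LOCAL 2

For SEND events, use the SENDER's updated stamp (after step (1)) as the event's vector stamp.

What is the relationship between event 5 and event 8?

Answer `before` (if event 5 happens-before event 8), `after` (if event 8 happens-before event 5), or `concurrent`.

Answer: concurrent

Derivation:
Initial: VV[0]=[0, 0, 0]
Initial: VV[1]=[0, 0, 0]
Initial: VV[2]=[0, 0, 0]
Event 1: SEND 0->1: VV[0][0]++ -> VV[0]=[1, 0, 0], msg_vec=[1, 0, 0]; VV[1]=max(VV[1],msg_vec) then VV[1][1]++ -> VV[1]=[1, 1, 0]
Event 2: SEND 1->2: VV[1][1]++ -> VV[1]=[1, 2, 0], msg_vec=[1, 2, 0]; VV[2]=max(VV[2],msg_vec) then VV[2][2]++ -> VV[2]=[1, 2, 1]
Event 3: LOCAL 2: VV[2][2]++ -> VV[2]=[1, 2, 2]
Event 4: LOCAL 0: VV[0][0]++ -> VV[0]=[2, 0, 0]
Event 5: LOCAL 1: VV[1][1]++ -> VV[1]=[1, 3, 0]
Event 6: SEND 1->2: VV[1][1]++ -> VV[1]=[1, 4, 0], msg_vec=[1, 4, 0]; VV[2]=max(VV[2],msg_vec) then VV[2][2]++ -> VV[2]=[1, 4, 3]
Event 7: SEND 0->2: VV[0][0]++ -> VV[0]=[3, 0, 0], msg_vec=[3, 0, 0]; VV[2]=max(VV[2],msg_vec) then VV[2][2]++ -> VV[2]=[3, 4, 4]
Event 8: LOCAL 0: VV[0][0]++ -> VV[0]=[4, 0, 0]
Event 9: SEND 0->1: VV[0][0]++ -> VV[0]=[5, 0, 0], msg_vec=[5, 0, 0]; VV[1]=max(VV[1],msg_vec) then VV[1][1]++ -> VV[1]=[5, 5, 0]
Event 10: LOCAL 2: VV[2][2]++ -> VV[2]=[3, 4, 5]
Event 5 stamp: [1, 3, 0]
Event 8 stamp: [4, 0, 0]
[1, 3, 0] <= [4, 0, 0]? False
[4, 0, 0] <= [1, 3, 0]? False
Relation: concurrent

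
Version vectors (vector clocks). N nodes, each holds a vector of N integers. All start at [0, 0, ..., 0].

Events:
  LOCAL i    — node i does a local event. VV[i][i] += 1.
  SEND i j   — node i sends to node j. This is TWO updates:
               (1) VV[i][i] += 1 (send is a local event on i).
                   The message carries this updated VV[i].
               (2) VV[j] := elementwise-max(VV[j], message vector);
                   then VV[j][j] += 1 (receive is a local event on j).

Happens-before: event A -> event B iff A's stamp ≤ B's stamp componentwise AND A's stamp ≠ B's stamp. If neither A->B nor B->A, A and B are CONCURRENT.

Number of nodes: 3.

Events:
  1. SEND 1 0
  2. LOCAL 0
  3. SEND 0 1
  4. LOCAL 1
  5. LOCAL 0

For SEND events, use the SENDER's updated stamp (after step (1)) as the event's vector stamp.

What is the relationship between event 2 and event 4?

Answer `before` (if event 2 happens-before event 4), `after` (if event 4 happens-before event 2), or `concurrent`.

Initial: VV[0]=[0, 0, 0]
Initial: VV[1]=[0, 0, 0]
Initial: VV[2]=[0, 0, 0]
Event 1: SEND 1->0: VV[1][1]++ -> VV[1]=[0, 1, 0], msg_vec=[0, 1, 0]; VV[0]=max(VV[0],msg_vec) then VV[0][0]++ -> VV[0]=[1, 1, 0]
Event 2: LOCAL 0: VV[0][0]++ -> VV[0]=[2, 1, 0]
Event 3: SEND 0->1: VV[0][0]++ -> VV[0]=[3, 1, 0], msg_vec=[3, 1, 0]; VV[1]=max(VV[1],msg_vec) then VV[1][1]++ -> VV[1]=[3, 2, 0]
Event 4: LOCAL 1: VV[1][1]++ -> VV[1]=[3, 3, 0]
Event 5: LOCAL 0: VV[0][0]++ -> VV[0]=[4, 1, 0]
Event 2 stamp: [2, 1, 0]
Event 4 stamp: [3, 3, 0]
[2, 1, 0] <= [3, 3, 0]? True
[3, 3, 0] <= [2, 1, 0]? False
Relation: before

Answer: before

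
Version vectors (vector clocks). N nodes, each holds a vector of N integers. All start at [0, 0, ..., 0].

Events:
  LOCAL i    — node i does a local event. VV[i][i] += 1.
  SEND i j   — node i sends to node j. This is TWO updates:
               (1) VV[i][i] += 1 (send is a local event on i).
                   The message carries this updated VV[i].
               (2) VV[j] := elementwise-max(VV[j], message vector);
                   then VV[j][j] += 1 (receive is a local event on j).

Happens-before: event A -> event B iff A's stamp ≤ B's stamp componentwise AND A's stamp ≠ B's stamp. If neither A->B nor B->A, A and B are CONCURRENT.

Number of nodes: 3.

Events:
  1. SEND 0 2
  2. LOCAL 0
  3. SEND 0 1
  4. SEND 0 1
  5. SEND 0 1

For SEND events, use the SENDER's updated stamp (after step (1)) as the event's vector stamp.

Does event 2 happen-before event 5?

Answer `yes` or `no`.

Initial: VV[0]=[0, 0, 0]
Initial: VV[1]=[0, 0, 0]
Initial: VV[2]=[0, 0, 0]
Event 1: SEND 0->2: VV[0][0]++ -> VV[0]=[1, 0, 0], msg_vec=[1, 0, 0]; VV[2]=max(VV[2],msg_vec) then VV[2][2]++ -> VV[2]=[1, 0, 1]
Event 2: LOCAL 0: VV[0][0]++ -> VV[0]=[2, 0, 0]
Event 3: SEND 0->1: VV[0][0]++ -> VV[0]=[3, 0, 0], msg_vec=[3, 0, 0]; VV[1]=max(VV[1],msg_vec) then VV[1][1]++ -> VV[1]=[3, 1, 0]
Event 4: SEND 0->1: VV[0][0]++ -> VV[0]=[4, 0, 0], msg_vec=[4, 0, 0]; VV[1]=max(VV[1],msg_vec) then VV[1][1]++ -> VV[1]=[4, 2, 0]
Event 5: SEND 0->1: VV[0][0]++ -> VV[0]=[5, 0, 0], msg_vec=[5, 0, 0]; VV[1]=max(VV[1],msg_vec) then VV[1][1]++ -> VV[1]=[5, 3, 0]
Event 2 stamp: [2, 0, 0]
Event 5 stamp: [5, 0, 0]
[2, 0, 0] <= [5, 0, 0]? True. Equal? False. Happens-before: True

Answer: yes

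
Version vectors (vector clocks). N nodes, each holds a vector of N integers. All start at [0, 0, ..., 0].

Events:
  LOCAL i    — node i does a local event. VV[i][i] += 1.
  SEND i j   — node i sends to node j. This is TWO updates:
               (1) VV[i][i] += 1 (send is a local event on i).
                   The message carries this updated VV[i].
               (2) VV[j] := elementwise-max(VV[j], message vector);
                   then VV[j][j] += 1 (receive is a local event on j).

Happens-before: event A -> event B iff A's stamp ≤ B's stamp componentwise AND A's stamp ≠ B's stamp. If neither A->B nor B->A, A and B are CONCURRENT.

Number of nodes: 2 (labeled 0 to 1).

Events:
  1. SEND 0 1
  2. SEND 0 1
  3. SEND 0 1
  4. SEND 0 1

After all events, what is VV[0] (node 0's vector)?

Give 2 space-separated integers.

Answer: 4 0

Derivation:
Initial: VV[0]=[0, 0]
Initial: VV[1]=[0, 0]
Event 1: SEND 0->1: VV[0][0]++ -> VV[0]=[1, 0], msg_vec=[1, 0]; VV[1]=max(VV[1],msg_vec) then VV[1][1]++ -> VV[1]=[1, 1]
Event 2: SEND 0->1: VV[0][0]++ -> VV[0]=[2, 0], msg_vec=[2, 0]; VV[1]=max(VV[1],msg_vec) then VV[1][1]++ -> VV[1]=[2, 2]
Event 3: SEND 0->1: VV[0][0]++ -> VV[0]=[3, 0], msg_vec=[3, 0]; VV[1]=max(VV[1],msg_vec) then VV[1][1]++ -> VV[1]=[3, 3]
Event 4: SEND 0->1: VV[0][0]++ -> VV[0]=[4, 0], msg_vec=[4, 0]; VV[1]=max(VV[1],msg_vec) then VV[1][1]++ -> VV[1]=[4, 4]
Final vectors: VV[0]=[4, 0]; VV[1]=[4, 4]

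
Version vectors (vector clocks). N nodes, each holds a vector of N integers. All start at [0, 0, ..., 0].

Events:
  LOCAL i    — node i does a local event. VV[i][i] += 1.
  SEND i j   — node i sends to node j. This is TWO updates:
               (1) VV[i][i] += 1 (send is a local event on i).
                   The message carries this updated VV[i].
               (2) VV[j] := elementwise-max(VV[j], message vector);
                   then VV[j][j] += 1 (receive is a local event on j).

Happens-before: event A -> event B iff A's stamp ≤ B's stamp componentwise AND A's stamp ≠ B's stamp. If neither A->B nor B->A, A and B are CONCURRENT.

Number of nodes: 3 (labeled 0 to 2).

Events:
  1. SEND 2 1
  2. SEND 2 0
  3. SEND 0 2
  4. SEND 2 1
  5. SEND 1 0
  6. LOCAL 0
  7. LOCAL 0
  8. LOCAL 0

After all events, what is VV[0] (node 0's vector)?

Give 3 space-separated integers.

Answer: 6 3 4

Derivation:
Initial: VV[0]=[0, 0, 0]
Initial: VV[1]=[0, 0, 0]
Initial: VV[2]=[0, 0, 0]
Event 1: SEND 2->1: VV[2][2]++ -> VV[2]=[0, 0, 1], msg_vec=[0, 0, 1]; VV[1]=max(VV[1],msg_vec) then VV[1][1]++ -> VV[1]=[0, 1, 1]
Event 2: SEND 2->0: VV[2][2]++ -> VV[2]=[0, 0, 2], msg_vec=[0, 0, 2]; VV[0]=max(VV[0],msg_vec) then VV[0][0]++ -> VV[0]=[1, 0, 2]
Event 3: SEND 0->2: VV[0][0]++ -> VV[0]=[2, 0, 2], msg_vec=[2, 0, 2]; VV[2]=max(VV[2],msg_vec) then VV[2][2]++ -> VV[2]=[2, 0, 3]
Event 4: SEND 2->1: VV[2][2]++ -> VV[2]=[2, 0, 4], msg_vec=[2, 0, 4]; VV[1]=max(VV[1],msg_vec) then VV[1][1]++ -> VV[1]=[2, 2, 4]
Event 5: SEND 1->0: VV[1][1]++ -> VV[1]=[2, 3, 4], msg_vec=[2, 3, 4]; VV[0]=max(VV[0],msg_vec) then VV[0][0]++ -> VV[0]=[3, 3, 4]
Event 6: LOCAL 0: VV[0][0]++ -> VV[0]=[4, 3, 4]
Event 7: LOCAL 0: VV[0][0]++ -> VV[0]=[5, 3, 4]
Event 8: LOCAL 0: VV[0][0]++ -> VV[0]=[6, 3, 4]
Final vectors: VV[0]=[6, 3, 4]; VV[1]=[2, 3, 4]; VV[2]=[2, 0, 4]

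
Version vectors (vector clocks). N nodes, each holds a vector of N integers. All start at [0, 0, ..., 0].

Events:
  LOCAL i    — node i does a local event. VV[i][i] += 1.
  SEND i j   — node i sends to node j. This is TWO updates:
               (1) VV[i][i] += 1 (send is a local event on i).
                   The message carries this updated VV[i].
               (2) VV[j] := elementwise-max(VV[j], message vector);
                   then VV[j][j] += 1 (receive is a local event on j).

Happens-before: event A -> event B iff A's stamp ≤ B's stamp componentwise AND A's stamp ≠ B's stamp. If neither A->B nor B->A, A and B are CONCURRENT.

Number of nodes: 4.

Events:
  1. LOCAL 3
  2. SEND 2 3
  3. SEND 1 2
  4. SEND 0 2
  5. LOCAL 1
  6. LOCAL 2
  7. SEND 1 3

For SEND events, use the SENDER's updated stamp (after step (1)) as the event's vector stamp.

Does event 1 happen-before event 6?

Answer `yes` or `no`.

Answer: no

Derivation:
Initial: VV[0]=[0, 0, 0, 0]
Initial: VV[1]=[0, 0, 0, 0]
Initial: VV[2]=[0, 0, 0, 0]
Initial: VV[3]=[0, 0, 0, 0]
Event 1: LOCAL 3: VV[3][3]++ -> VV[3]=[0, 0, 0, 1]
Event 2: SEND 2->3: VV[2][2]++ -> VV[2]=[0, 0, 1, 0], msg_vec=[0, 0, 1, 0]; VV[3]=max(VV[3],msg_vec) then VV[3][3]++ -> VV[3]=[0, 0, 1, 2]
Event 3: SEND 1->2: VV[1][1]++ -> VV[1]=[0, 1, 0, 0], msg_vec=[0, 1, 0, 0]; VV[2]=max(VV[2],msg_vec) then VV[2][2]++ -> VV[2]=[0, 1, 2, 0]
Event 4: SEND 0->2: VV[0][0]++ -> VV[0]=[1, 0, 0, 0], msg_vec=[1, 0, 0, 0]; VV[2]=max(VV[2],msg_vec) then VV[2][2]++ -> VV[2]=[1, 1, 3, 0]
Event 5: LOCAL 1: VV[1][1]++ -> VV[1]=[0, 2, 0, 0]
Event 6: LOCAL 2: VV[2][2]++ -> VV[2]=[1, 1, 4, 0]
Event 7: SEND 1->3: VV[1][1]++ -> VV[1]=[0, 3, 0, 0], msg_vec=[0, 3, 0, 0]; VV[3]=max(VV[3],msg_vec) then VV[3][3]++ -> VV[3]=[0, 3, 1, 3]
Event 1 stamp: [0, 0, 0, 1]
Event 6 stamp: [1, 1, 4, 0]
[0, 0, 0, 1] <= [1, 1, 4, 0]? False. Equal? False. Happens-before: False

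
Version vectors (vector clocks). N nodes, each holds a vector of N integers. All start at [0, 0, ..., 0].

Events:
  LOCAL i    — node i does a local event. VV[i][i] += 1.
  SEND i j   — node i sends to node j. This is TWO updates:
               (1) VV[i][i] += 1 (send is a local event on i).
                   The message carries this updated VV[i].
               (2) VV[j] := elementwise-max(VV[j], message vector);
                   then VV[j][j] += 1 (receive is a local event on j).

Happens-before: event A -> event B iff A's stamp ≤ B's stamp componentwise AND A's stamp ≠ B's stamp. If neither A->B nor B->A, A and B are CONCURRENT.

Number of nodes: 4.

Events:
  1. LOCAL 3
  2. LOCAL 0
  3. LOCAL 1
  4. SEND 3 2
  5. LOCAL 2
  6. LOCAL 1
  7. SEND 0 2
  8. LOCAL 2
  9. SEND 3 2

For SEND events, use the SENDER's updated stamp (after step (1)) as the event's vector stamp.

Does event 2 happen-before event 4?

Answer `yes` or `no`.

Initial: VV[0]=[0, 0, 0, 0]
Initial: VV[1]=[0, 0, 0, 0]
Initial: VV[2]=[0, 0, 0, 0]
Initial: VV[3]=[0, 0, 0, 0]
Event 1: LOCAL 3: VV[3][3]++ -> VV[3]=[0, 0, 0, 1]
Event 2: LOCAL 0: VV[0][0]++ -> VV[0]=[1, 0, 0, 0]
Event 3: LOCAL 1: VV[1][1]++ -> VV[1]=[0, 1, 0, 0]
Event 4: SEND 3->2: VV[3][3]++ -> VV[3]=[0, 0, 0, 2], msg_vec=[0, 0, 0, 2]; VV[2]=max(VV[2],msg_vec) then VV[2][2]++ -> VV[2]=[0, 0, 1, 2]
Event 5: LOCAL 2: VV[2][2]++ -> VV[2]=[0, 0, 2, 2]
Event 6: LOCAL 1: VV[1][1]++ -> VV[1]=[0, 2, 0, 0]
Event 7: SEND 0->2: VV[0][0]++ -> VV[0]=[2, 0, 0, 0], msg_vec=[2, 0, 0, 0]; VV[2]=max(VV[2],msg_vec) then VV[2][2]++ -> VV[2]=[2, 0, 3, 2]
Event 8: LOCAL 2: VV[2][2]++ -> VV[2]=[2, 0, 4, 2]
Event 9: SEND 3->2: VV[3][3]++ -> VV[3]=[0, 0, 0, 3], msg_vec=[0, 0, 0, 3]; VV[2]=max(VV[2],msg_vec) then VV[2][2]++ -> VV[2]=[2, 0, 5, 3]
Event 2 stamp: [1, 0, 0, 0]
Event 4 stamp: [0, 0, 0, 2]
[1, 0, 0, 0] <= [0, 0, 0, 2]? False. Equal? False. Happens-before: False

Answer: no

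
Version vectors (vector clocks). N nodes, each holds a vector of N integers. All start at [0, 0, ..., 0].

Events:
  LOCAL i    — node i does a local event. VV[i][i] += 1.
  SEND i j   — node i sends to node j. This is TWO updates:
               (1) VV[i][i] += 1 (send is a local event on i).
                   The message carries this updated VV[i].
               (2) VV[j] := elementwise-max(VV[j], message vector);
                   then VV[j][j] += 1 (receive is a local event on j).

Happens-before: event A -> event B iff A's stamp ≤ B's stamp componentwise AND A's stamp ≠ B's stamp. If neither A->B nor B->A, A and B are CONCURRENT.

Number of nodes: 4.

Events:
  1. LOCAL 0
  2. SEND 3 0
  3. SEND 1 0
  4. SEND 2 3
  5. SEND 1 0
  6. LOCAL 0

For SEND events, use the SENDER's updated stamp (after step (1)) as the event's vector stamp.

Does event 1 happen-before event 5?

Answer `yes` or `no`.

Answer: no

Derivation:
Initial: VV[0]=[0, 0, 0, 0]
Initial: VV[1]=[0, 0, 0, 0]
Initial: VV[2]=[0, 0, 0, 0]
Initial: VV[3]=[0, 0, 0, 0]
Event 1: LOCAL 0: VV[0][0]++ -> VV[0]=[1, 0, 0, 0]
Event 2: SEND 3->0: VV[3][3]++ -> VV[3]=[0, 0, 0, 1], msg_vec=[0, 0, 0, 1]; VV[0]=max(VV[0],msg_vec) then VV[0][0]++ -> VV[0]=[2, 0, 0, 1]
Event 3: SEND 1->0: VV[1][1]++ -> VV[1]=[0, 1, 0, 0], msg_vec=[0, 1, 0, 0]; VV[0]=max(VV[0],msg_vec) then VV[0][0]++ -> VV[0]=[3, 1, 0, 1]
Event 4: SEND 2->3: VV[2][2]++ -> VV[2]=[0, 0, 1, 0], msg_vec=[0, 0, 1, 0]; VV[3]=max(VV[3],msg_vec) then VV[3][3]++ -> VV[3]=[0, 0, 1, 2]
Event 5: SEND 1->0: VV[1][1]++ -> VV[1]=[0, 2, 0, 0], msg_vec=[0, 2, 0, 0]; VV[0]=max(VV[0],msg_vec) then VV[0][0]++ -> VV[0]=[4, 2, 0, 1]
Event 6: LOCAL 0: VV[0][0]++ -> VV[0]=[5, 2, 0, 1]
Event 1 stamp: [1, 0, 0, 0]
Event 5 stamp: [0, 2, 0, 0]
[1, 0, 0, 0] <= [0, 2, 0, 0]? False. Equal? False. Happens-before: False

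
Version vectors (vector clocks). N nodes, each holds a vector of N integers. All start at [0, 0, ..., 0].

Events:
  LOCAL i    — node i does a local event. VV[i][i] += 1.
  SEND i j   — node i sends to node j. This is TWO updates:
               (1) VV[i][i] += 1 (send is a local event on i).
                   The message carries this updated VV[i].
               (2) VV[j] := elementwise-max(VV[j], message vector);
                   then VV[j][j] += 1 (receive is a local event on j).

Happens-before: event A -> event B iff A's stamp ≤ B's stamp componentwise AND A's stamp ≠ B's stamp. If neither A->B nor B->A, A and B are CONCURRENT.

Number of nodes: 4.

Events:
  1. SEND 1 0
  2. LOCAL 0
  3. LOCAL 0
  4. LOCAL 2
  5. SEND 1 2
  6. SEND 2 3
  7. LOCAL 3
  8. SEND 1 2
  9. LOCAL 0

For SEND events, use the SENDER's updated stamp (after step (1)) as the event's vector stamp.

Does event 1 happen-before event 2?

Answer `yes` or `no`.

Answer: yes

Derivation:
Initial: VV[0]=[0, 0, 0, 0]
Initial: VV[1]=[0, 0, 0, 0]
Initial: VV[2]=[0, 0, 0, 0]
Initial: VV[3]=[0, 0, 0, 0]
Event 1: SEND 1->0: VV[1][1]++ -> VV[1]=[0, 1, 0, 0], msg_vec=[0, 1, 0, 0]; VV[0]=max(VV[0],msg_vec) then VV[0][0]++ -> VV[0]=[1, 1, 0, 0]
Event 2: LOCAL 0: VV[0][0]++ -> VV[0]=[2, 1, 0, 0]
Event 3: LOCAL 0: VV[0][0]++ -> VV[0]=[3, 1, 0, 0]
Event 4: LOCAL 2: VV[2][2]++ -> VV[2]=[0, 0, 1, 0]
Event 5: SEND 1->2: VV[1][1]++ -> VV[1]=[0, 2, 0, 0], msg_vec=[0, 2, 0, 0]; VV[2]=max(VV[2],msg_vec) then VV[2][2]++ -> VV[2]=[0, 2, 2, 0]
Event 6: SEND 2->3: VV[2][2]++ -> VV[2]=[0, 2, 3, 0], msg_vec=[0, 2, 3, 0]; VV[3]=max(VV[3],msg_vec) then VV[3][3]++ -> VV[3]=[0, 2, 3, 1]
Event 7: LOCAL 3: VV[3][3]++ -> VV[3]=[0, 2, 3, 2]
Event 8: SEND 1->2: VV[1][1]++ -> VV[1]=[0, 3, 0, 0], msg_vec=[0, 3, 0, 0]; VV[2]=max(VV[2],msg_vec) then VV[2][2]++ -> VV[2]=[0, 3, 4, 0]
Event 9: LOCAL 0: VV[0][0]++ -> VV[0]=[4, 1, 0, 0]
Event 1 stamp: [0, 1, 0, 0]
Event 2 stamp: [2, 1, 0, 0]
[0, 1, 0, 0] <= [2, 1, 0, 0]? True. Equal? False. Happens-before: True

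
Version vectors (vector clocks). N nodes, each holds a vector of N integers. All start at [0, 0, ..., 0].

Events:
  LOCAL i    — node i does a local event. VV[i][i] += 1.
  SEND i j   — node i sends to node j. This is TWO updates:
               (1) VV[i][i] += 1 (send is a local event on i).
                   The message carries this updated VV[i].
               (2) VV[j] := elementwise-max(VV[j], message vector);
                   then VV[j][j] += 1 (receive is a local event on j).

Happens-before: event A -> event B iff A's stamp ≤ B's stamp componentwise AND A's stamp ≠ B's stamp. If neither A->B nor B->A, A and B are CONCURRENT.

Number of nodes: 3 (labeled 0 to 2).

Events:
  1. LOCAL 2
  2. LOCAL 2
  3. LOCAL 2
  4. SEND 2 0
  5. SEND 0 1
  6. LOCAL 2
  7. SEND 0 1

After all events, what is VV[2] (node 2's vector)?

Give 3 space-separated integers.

Initial: VV[0]=[0, 0, 0]
Initial: VV[1]=[0, 0, 0]
Initial: VV[2]=[0, 0, 0]
Event 1: LOCAL 2: VV[2][2]++ -> VV[2]=[0, 0, 1]
Event 2: LOCAL 2: VV[2][2]++ -> VV[2]=[0, 0, 2]
Event 3: LOCAL 2: VV[2][2]++ -> VV[2]=[0, 0, 3]
Event 4: SEND 2->0: VV[2][2]++ -> VV[2]=[0, 0, 4], msg_vec=[0, 0, 4]; VV[0]=max(VV[0],msg_vec) then VV[0][0]++ -> VV[0]=[1, 0, 4]
Event 5: SEND 0->1: VV[0][0]++ -> VV[0]=[2, 0, 4], msg_vec=[2, 0, 4]; VV[1]=max(VV[1],msg_vec) then VV[1][1]++ -> VV[1]=[2, 1, 4]
Event 6: LOCAL 2: VV[2][2]++ -> VV[2]=[0, 0, 5]
Event 7: SEND 0->1: VV[0][0]++ -> VV[0]=[3, 0, 4], msg_vec=[3, 0, 4]; VV[1]=max(VV[1],msg_vec) then VV[1][1]++ -> VV[1]=[3, 2, 4]
Final vectors: VV[0]=[3, 0, 4]; VV[1]=[3, 2, 4]; VV[2]=[0, 0, 5]

Answer: 0 0 5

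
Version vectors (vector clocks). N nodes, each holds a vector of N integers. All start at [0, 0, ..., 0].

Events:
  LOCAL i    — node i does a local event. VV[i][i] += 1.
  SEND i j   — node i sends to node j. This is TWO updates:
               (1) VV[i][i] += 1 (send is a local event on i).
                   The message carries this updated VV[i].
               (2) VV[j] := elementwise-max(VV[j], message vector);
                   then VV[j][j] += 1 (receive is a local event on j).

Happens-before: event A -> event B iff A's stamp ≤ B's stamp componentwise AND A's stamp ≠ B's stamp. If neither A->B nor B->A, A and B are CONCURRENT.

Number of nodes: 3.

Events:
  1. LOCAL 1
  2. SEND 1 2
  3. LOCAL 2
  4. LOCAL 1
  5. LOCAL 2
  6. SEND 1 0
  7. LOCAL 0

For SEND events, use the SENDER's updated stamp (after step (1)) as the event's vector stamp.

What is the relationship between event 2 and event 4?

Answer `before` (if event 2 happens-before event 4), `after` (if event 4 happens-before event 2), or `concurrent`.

Answer: before

Derivation:
Initial: VV[0]=[0, 0, 0]
Initial: VV[1]=[0, 0, 0]
Initial: VV[2]=[0, 0, 0]
Event 1: LOCAL 1: VV[1][1]++ -> VV[1]=[0, 1, 0]
Event 2: SEND 1->2: VV[1][1]++ -> VV[1]=[0, 2, 0], msg_vec=[0, 2, 0]; VV[2]=max(VV[2],msg_vec) then VV[2][2]++ -> VV[2]=[0, 2, 1]
Event 3: LOCAL 2: VV[2][2]++ -> VV[2]=[0, 2, 2]
Event 4: LOCAL 1: VV[1][1]++ -> VV[1]=[0, 3, 0]
Event 5: LOCAL 2: VV[2][2]++ -> VV[2]=[0, 2, 3]
Event 6: SEND 1->0: VV[1][1]++ -> VV[1]=[0, 4, 0], msg_vec=[0, 4, 0]; VV[0]=max(VV[0],msg_vec) then VV[0][0]++ -> VV[0]=[1, 4, 0]
Event 7: LOCAL 0: VV[0][0]++ -> VV[0]=[2, 4, 0]
Event 2 stamp: [0, 2, 0]
Event 4 stamp: [0, 3, 0]
[0, 2, 0] <= [0, 3, 0]? True
[0, 3, 0] <= [0, 2, 0]? False
Relation: before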